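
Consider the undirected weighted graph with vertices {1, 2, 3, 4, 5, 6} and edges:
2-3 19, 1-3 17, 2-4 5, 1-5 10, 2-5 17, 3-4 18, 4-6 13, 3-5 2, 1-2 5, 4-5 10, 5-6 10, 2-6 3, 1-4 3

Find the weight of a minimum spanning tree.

23

Sort edges by weight, then run Kruskal:
3-5 (2): add — endpoints in different components.
1-4 (3): add — endpoints in different components.
2-6 (3): add — endpoints in different components.
1-2 (5): add — endpoints in different components.
2-4 (5): skip — 2 and 4 already connected.
1-5 (10): add — endpoints in different components.
MST edges: 3-5, 1-4, 2-6, 1-2, 1-5; total weight 2+3+3+5+10 = 23.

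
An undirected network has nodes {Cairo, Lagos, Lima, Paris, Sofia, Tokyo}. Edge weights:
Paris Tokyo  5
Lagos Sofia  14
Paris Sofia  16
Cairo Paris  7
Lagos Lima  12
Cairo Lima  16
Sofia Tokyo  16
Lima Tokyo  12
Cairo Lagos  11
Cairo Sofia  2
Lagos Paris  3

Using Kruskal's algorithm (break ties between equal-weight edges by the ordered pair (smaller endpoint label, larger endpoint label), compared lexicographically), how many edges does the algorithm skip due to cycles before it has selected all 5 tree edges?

1

Kruskal: consider edges lightest-first.
Cairo Sofia (2): add. Components now {Tokyo} {Cairo,Sofia} {Paris} {Lima} {Lagos}
Lagos Paris (3): add. Components now {Tokyo} {Cairo,Sofia} {Lagos,Paris} {Lima}
Paris Tokyo (5): add. Components now {Lagos,Paris,Tokyo} {Cairo,Sofia} {Lima}
Cairo Paris (7): add. Components now {Cairo,Lagos,Paris,Sofia,Tokyo} {Lima}
Cairo Lagos (11): skip — Cairo and Lagos already connected.
Lagos Lima (12): add. Components now {Cairo,Lagos,Lima,Paris,Sofia,Tokyo}
Edges rejected before the tree was complete: 1.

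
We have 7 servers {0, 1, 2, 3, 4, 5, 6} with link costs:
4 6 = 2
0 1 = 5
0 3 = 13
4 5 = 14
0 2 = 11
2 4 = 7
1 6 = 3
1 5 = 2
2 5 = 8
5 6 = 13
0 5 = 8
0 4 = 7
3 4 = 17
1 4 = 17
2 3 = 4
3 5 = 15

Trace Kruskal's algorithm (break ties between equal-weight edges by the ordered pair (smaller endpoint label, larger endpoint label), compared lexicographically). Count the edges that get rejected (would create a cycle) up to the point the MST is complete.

1

Sort edges by weight, then run Kruskal:
1 5 (2): add. Components now {0} {1,5} {2} {3} {4} {6}
4 6 (2): add. Components now {0} {1,5} {2} {3} {4,6}
1 6 (3): add. Components now {0} {1,4,5,6} {2} {3}
2 3 (4): add. Components now {0} {1,4,5,6} {2,3}
0 1 (5): add. Components now {0,1,4,5,6} {2,3}
0 4 (7): skip — 0 and 4 already connected.
2 4 (7): add. Components now {0,1,2,3,4,5,6}
Edges rejected before the tree was complete: 1.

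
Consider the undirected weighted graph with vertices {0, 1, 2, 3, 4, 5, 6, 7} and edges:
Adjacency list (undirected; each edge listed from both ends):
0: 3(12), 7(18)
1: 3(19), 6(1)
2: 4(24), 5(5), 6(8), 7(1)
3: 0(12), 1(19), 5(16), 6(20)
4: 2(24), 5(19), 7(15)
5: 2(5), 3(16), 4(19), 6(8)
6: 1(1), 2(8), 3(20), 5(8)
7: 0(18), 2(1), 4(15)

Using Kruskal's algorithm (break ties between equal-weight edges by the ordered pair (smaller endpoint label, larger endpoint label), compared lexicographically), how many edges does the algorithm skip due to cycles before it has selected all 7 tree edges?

Kruskal's algorithm — process edges by increasing weight (ties by edge label):
1-6 (1): add — endpoints in different components.
2-7 (1): add — endpoints in different components.
2-5 (5): add — endpoints in different components.
2-6 (8): add — endpoints in different components.
5-6 (8): skip — 5 and 6 already connected.
0-3 (12): add — endpoints in different components.
4-7 (15): add — endpoints in different components.
3-5 (16): add — endpoints in different components.
Edges rejected before the tree was complete: 1.

1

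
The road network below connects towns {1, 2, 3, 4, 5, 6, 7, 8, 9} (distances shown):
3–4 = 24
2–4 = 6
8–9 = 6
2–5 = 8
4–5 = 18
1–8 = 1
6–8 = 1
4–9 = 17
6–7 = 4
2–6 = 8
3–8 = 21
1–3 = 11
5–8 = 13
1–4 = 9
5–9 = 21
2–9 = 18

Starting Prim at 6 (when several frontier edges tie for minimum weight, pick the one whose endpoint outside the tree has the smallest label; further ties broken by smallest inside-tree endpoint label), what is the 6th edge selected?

2-4

Grow the tree from 6 using Prim:
Step 1: cheapest edge leaving the tree is 6–8 (1); add 8.
Step 2: cheapest edge leaving the tree is 1–8 (1); add 1.
Step 3: cheapest edge leaving the tree is 6–7 (4); add 7.
Step 4: cheapest edge leaving the tree is 8–9 (6); add 9.
Step 5: cheapest edge leaving the tree is 2–6 (8); add 2.
Step 6: cheapest edge leaving the tree is 2–4 (6); add 4.
Step 7: cheapest edge leaving the tree is 2–5 (8); add 5.
Step 8: cheapest edge leaving the tree is 1–3 (11); add 3.
The 6th edge added is 2–4.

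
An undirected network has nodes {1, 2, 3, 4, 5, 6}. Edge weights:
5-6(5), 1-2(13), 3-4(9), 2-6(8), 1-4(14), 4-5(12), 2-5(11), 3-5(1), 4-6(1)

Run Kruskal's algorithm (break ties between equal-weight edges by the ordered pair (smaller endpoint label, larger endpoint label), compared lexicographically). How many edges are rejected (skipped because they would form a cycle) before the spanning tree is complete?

Kruskal's algorithm — process edges by increasing weight (ties by edge label):
3-5 (1): add — endpoints in different components.
4-6 (1): add — endpoints in different components.
5-6 (5): add — endpoints in different components.
2-6 (8): add — endpoints in different components.
3-4 (9): skip — 3 and 4 already connected.
2-5 (11): skip — 2 and 5 already connected.
4-5 (12): skip — 4 and 5 already connected.
1-2 (13): add — endpoints in different components.
Edges rejected before the tree was complete: 3.

3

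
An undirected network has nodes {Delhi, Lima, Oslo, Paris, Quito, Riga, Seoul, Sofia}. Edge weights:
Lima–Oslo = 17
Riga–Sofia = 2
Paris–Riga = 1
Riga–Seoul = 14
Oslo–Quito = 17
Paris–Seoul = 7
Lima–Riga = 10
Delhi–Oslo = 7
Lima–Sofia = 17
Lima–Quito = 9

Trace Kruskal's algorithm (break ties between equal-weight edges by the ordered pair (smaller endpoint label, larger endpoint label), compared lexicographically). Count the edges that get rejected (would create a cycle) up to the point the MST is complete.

Kruskal's algorithm — process edges by increasing weight (ties by edge label):
Paris–Riga (1): add — endpoints in different components.
Riga–Sofia (2): add — endpoints in different components.
Delhi–Oslo (7): add — endpoints in different components.
Paris–Seoul (7): add — endpoints in different components.
Lima–Quito (9): add — endpoints in different components.
Lima–Riga (10): add — endpoints in different components.
Riga–Seoul (14): skip — Riga and Seoul already connected.
Lima–Oslo (17): add — endpoints in different components.
Edges rejected before the tree was complete: 1.

1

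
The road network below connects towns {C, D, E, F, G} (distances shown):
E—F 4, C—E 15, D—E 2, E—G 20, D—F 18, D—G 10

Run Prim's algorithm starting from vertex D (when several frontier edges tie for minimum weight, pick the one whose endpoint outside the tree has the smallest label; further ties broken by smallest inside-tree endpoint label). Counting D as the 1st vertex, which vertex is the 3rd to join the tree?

Prim, starting at D.
Step 1: cheapest edge leaving the tree is D—E (2); add E.
Step 2: cheapest edge leaving the tree is E—F (4); add F.
Step 3: cheapest edge leaving the tree is D—G (10); add G.
Step 4: cheapest edge leaving the tree is C—E (15); add C.
Vertex order: D, E, F, G, C. The 3rd vertex is F.

F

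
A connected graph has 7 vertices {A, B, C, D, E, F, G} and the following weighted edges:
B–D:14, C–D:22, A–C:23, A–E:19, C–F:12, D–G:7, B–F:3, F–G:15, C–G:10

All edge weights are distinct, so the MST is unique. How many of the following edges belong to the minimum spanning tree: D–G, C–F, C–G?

Kruskal's algorithm — process edges by increasing weight (ties by edge label):
B–F (3): add — endpoints in different components.
D–G (7): add — endpoints in different components.
C–G (10): add — endpoints in different components.
C–F (12): add — endpoints in different components.
B–D (14): skip — B and D already connected.
F–G (15): skip — F and G already connected.
A–E (19): add — endpoints in different components.
C–D (22): skip — C and D already connected.
A–C (23): add — endpoints in different components.
MST edge set: {B–F, D–G, C–G, C–F, A–E, A–C}.
Of the listed edges, {D–G, C–F, C–G} are in the MST → 3.

3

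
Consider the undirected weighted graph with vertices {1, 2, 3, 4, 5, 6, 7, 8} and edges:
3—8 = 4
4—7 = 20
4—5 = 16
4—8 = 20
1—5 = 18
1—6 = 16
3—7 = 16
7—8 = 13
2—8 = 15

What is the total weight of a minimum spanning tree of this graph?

102

Sort edges by weight, then run Kruskal:
3—8 (4): add — endpoints in different components.
7—8 (13): add — endpoints in different components.
2—8 (15): add — endpoints in different components.
1—6 (16): add — endpoints in different components.
3—7 (16): skip — 3 and 7 already connected.
4—5 (16): add — endpoints in different components.
1—5 (18): add — endpoints in different components.
4—7 (20): add — endpoints in different components.
MST edges: 3—8, 7—8, 2—8, 1—6, 4—5, 1—5, 4—7; total weight 4+13+15+16+16+18+20 = 102.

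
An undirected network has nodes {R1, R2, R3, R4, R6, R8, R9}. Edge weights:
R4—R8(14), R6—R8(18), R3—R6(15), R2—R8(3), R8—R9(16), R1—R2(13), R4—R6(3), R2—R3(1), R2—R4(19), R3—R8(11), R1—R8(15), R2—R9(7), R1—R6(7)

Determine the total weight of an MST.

34

Kruskal's algorithm — process edges by increasing weight (ties by edge label):
R2—R3 (1): add. Components now {R6} {R4} {R2,R3} {R9} {R8} {R1}
R2—R8 (3): add. Components now {R6} {R4} {R2,R3,R8} {R9} {R1}
R4—R6 (3): add. Components now {R4,R6} {R2,R3,R8} {R9} {R1}
R1—R6 (7): add. Components now {R1,R4,R6} {R2,R3,R8} {R9}
R2—R9 (7): add. Components now {R1,R4,R6} {R2,R3,R8,R9}
R3—R8 (11): skip — R3 and R8 already connected.
R1—R2 (13): add. Components now {R1,R2,R3,R4,R6,R8,R9}
MST edges: R2—R3, R2—R8, R4—R6, R1—R6, R2—R9, R1—R2; total weight 1+3+3+7+7+13 = 34.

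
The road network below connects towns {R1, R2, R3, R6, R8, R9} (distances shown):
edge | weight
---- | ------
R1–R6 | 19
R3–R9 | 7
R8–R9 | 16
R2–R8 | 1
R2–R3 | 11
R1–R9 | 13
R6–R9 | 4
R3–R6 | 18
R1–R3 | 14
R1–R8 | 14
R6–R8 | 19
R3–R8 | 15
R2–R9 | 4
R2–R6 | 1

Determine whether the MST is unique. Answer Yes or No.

Kruskal: consider edges lightest-first.
R2–R6 (1): add — endpoints in different components.
R2–R8 (1): add — endpoints in different components.
R2–R9 (4): add — endpoints in different components.
R6–R9 (4): skip — R6 and R9 already connected.
R3–R9 (7): add — endpoints in different components.
R2–R3 (11): skip — R3 and R2 already connected.
R1–R9 (13): add — endpoints in different components.
Non-tree edge R6–R9 has weight 4, equal to the heaviest edge on its tree cycle — swapping gives another MST of the same weight. Not unique.

No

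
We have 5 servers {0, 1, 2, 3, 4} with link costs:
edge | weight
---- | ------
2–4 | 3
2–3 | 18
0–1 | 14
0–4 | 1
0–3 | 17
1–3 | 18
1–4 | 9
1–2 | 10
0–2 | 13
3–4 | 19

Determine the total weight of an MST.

30

Kruskal's algorithm — process edges by increasing weight (ties by edge label):
0–4 (1): add. Components now {0,4} {1} {2} {3}
2–4 (3): add. Components now {0,2,4} {1} {3}
1–4 (9): add. Components now {0,1,2,4} {3}
1–2 (10): skip — 1 and 2 already connected.
0–2 (13): skip — 0 and 2 already connected.
0–1 (14): skip — 0 and 1 already connected.
0–3 (17): add. Components now {0,1,2,3,4}
MST edges: 0–4, 2–4, 1–4, 0–3; total weight 1+3+9+17 = 30.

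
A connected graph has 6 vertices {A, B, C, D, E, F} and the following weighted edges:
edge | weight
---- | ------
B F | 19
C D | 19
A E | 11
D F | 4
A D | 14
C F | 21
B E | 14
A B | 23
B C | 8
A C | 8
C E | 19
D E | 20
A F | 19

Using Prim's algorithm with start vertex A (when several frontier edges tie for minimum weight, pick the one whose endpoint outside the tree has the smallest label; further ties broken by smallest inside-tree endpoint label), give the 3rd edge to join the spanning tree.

Prim, starting at A.
Step 1: frontier [A C 8, A E 11, A D 14, A F 19, A B 23] → take A C (8); add C.
Step 2: frontier [A E 11, A D 14, A F 19, A B 23, B C 8, C D 19, C E 19, C F 21] → take B C (8); add B.
Step 3: frontier [A E 11, A D 14, A F 19, B E 14, B F 19, C D 19, C E 19, C F 21] → take A E (11); add E.
Step 4: frontier [A D 14, A F 19, B F 19, C D 19, C F 21, D E 20] → take A D (14); add D.
Step 5: frontier [A F 19, B F 19, C F 21, D F 4] → take D F (4); add F.
The 3rd edge added is A E.

A-E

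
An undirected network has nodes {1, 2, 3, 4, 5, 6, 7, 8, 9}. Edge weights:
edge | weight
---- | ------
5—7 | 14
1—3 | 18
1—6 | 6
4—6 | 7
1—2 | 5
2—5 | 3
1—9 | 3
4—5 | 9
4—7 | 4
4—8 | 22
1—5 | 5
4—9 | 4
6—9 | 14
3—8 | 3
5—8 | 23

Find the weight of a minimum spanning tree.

Prim, starting at 8.
Step 1: cheapest edge leaving the tree is 3—8 (3); add 3.
Step 2: cheapest edge leaving the tree is 1—3 (18); add 1.
Step 3: cheapest edge leaving the tree is 1—9 (3); add 9.
Step 4: cheapest edge leaving the tree is 4—9 (4); add 4.
Step 5: cheapest edge leaving the tree is 4—7 (4); add 7.
Step 6: cheapest edge leaving the tree is 1—2 (5); add 2.
Step 7: cheapest edge leaving the tree is 2—5 (3); add 5.
Step 8: cheapest edge leaving the tree is 1—6 (6); add 6.
MST edges: 3—8, 1—3, 1—9, 4—9, 4—7, 1—2, 2—5, 1—6; total weight 3+18+3+4+4+5+3+6 = 46.

46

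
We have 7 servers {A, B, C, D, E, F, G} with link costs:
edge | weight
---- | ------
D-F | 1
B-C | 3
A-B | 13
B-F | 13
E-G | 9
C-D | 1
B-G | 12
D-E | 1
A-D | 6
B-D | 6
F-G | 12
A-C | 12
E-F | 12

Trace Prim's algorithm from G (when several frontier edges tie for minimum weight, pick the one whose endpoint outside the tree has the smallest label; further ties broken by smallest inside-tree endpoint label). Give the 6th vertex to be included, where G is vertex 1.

B

Grow the tree from G using Prim:
Step 1: frontier [E-G 9, B-G 12, F-G 12] → take E-G (9); add E.
Step 2: frontier [D-E 1, E-F 12, B-G 12, F-G 12] → take D-E (1); add D.
Step 3: frontier [C-D 1, D-F 1, A-D 6, B-D 6, E-F 12, B-G 12, F-G 12] → take C-D (1); add C.
Step 4: frontier [B-C 3, A-C 12, D-F 1, A-D 6, B-D 6, E-F 12, B-G 12, F-G 12] → take D-F (1); add F.
Step 5: frontier [B-C 3, A-C 12, A-D 6, B-D 6, B-F 13, B-G 12] → take B-C (3); add B.
Step 6: frontier [A-B 13, A-C 12, A-D 6] → take A-D (6); add A.
Vertex order: G, E, D, C, F, B, A. The 6th vertex is B.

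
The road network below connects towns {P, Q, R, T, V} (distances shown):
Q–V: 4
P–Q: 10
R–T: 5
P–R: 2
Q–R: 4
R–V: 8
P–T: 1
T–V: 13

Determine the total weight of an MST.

Sort edges by weight, then run Kruskal:
P–T (1): add. Components now {V} {Q} {R} {P,T}
P–R (2): add. Components now {V} {Q} {P,R,T}
Q–R (4): add. Components now {V} {P,Q,R,T}
Q–V (4): add. Components now {P,Q,R,T,V}
MST edges: P–T, P–R, Q–R, Q–V; total weight 1+2+4+4 = 11.

11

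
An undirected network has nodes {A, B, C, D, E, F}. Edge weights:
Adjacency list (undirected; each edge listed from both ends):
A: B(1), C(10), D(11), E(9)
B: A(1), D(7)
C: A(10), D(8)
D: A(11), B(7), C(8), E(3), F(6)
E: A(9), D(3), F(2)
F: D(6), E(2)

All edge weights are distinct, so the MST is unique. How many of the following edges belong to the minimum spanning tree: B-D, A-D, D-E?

Kruskal's algorithm — process edges by increasing weight (ties by edge label):
A-B (1): add — endpoints in different components.
E-F (2): add — endpoints in different components.
D-E (3): add — endpoints in different components.
D-F (6): skip — D and F already connected.
B-D (7): add — endpoints in different components.
C-D (8): add — endpoints in different components.
MST edge set: {A-B, E-F, D-E, B-D, C-D}.
Of the listed edges, {B-D, D-E} are in the MST → 2.

2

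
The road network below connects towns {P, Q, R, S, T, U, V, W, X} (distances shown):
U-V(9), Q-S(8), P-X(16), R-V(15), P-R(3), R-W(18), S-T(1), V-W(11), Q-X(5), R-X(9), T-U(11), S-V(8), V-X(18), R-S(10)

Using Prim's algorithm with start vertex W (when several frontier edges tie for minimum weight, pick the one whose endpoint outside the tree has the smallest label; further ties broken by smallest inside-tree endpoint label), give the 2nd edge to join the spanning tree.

Prim's algorithm from W:
Step 1: frontier [V-W 11, R-W 18] → take V-W (11); add V.
Step 2: frontier [S-V 8, U-V 9, R-V 15, V-X 18, R-W 18] → take S-V (8); add S.
Step 3: frontier [S-T 1, Q-S 8, R-S 10, U-V 9, R-V 15, V-X 18, R-W 18] → take S-T (1); add T.
Step 4: frontier [Q-S 8, R-S 10, T-U 11, U-V 9, R-V 15, V-X 18, R-W 18] → take Q-S (8); add Q.
Step 5: frontier [Q-X 5, R-S 10, T-U 11, U-V 9, R-V 15, V-X 18, R-W 18] → take Q-X (5); add X.
Step 6: frontier [R-S 10, T-U 11, U-V 9, R-V 15, R-W 18, R-X 9, P-X 16] → take R-X (9); add R.
Step 7: frontier [P-R 3, T-U 11, U-V 9, P-X 16] → take P-R (3); add P.
Step 8: frontier [T-U 11, U-V 9] → take U-V (9); add U.
The 2nd edge added is S-V.

S-V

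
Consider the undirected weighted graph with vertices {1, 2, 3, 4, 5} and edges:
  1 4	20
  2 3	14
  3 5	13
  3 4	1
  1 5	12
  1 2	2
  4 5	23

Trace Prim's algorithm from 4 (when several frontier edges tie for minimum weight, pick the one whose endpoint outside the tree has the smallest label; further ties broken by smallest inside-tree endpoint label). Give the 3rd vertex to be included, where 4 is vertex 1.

5

Prim's algorithm from 4:
Step 1: frontier [3 4 1, 1 4 20, 4 5 23] → take 3 4 (1); add 3.
Step 2: frontier [3 5 13, 2 3 14, 1 4 20, 4 5 23] → take 3 5 (13); add 5.
Step 3: frontier [2 3 14, 1 4 20, 1 5 12] → take 1 5 (12); add 1.
Step 4: frontier [1 2 2, 2 3 14] → take 1 2 (2); add 2.
Vertex order: 4, 3, 5, 1, 2. The 3rd vertex is 5.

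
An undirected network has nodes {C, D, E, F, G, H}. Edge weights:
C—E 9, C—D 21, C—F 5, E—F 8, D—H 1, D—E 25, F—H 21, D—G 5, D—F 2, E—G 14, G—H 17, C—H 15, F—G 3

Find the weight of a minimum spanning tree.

Grow the tree from C using Prim:
Step 1: frontier [C—F 5, C—E 9, C—H 15, C—D 21] → take C—F (5); add F.
Step 2: frontier [C—E 9, C—H 15, C—D 21, D—F 2, F—G 3, E—F 8, F—H 21] → take D—F (2); add D.
Step 3: frontier [C—E 9, C—H 15, D—H 1, D—G 5, D—E 25, F—G 3, E—F 8, F—H 21] → take D—H (1); add H.
Step 4: frontier [C—E 9, D—G 5, D—E 25, F—G 3, E—F 8, G—H 17] → take F—G (3); add G.
Step 5: frontier [C—E 9, D—E 25, E—F 8, E—G 14] → take E—F (8); add E.
MST edges: C—F, D—F, D—H, F—G, E—F; total weight 5+2+1+3+8 = 19.

19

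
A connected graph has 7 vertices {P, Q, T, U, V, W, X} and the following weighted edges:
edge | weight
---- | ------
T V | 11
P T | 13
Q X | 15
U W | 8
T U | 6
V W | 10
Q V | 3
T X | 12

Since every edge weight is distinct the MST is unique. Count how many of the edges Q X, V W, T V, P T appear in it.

Kruskal: consider edges lightest-first.
Q V (3): add. Components now {P} {U} {Q,V} {T} {W} {X}
T U (6): add. Components now {P} {T,U} {Q,V} {W} {X}
U W (8): add. Components now {P} {T,U,W} {Q,V} {X}
V W (10): add. Components now {P} {Q,T,U,V,W} {X}
T V (11): skip — V and T already connected.
T X (12): add. Components now {P} {Q,T,U,V,W,X}
P T (13): add. Components now {P,Q,T,U,V,W,X}
MST edge set: {Q V, T U, U W, V W, T X, P T}.
Of the listed edges, {V W, P T} are in the MST → 2.

2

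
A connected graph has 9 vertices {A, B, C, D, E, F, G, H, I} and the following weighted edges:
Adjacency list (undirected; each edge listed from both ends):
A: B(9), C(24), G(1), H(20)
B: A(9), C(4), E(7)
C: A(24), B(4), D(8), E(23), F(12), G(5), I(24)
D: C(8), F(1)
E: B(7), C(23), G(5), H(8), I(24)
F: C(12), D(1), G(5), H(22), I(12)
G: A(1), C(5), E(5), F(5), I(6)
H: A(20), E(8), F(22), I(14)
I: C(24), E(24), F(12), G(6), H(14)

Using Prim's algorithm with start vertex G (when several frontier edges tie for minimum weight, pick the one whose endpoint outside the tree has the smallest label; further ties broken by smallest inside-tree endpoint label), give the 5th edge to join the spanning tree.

Prim's algorithm from G:
Step 1: cheapest edge leaving the tree is A-G (1); add A.
Step 2: cheapest edge leaving the tree is C-G (5); add C.
Step 3: cheapest edge leaving the tree is B-C (4); add B.
Step 4: cheapest edge leaving the tree is E-G (5); add E.
Step 5: cheapest edge leaving the tree is F-G (5); add F.
Step 6: cheapest edge leaving the tree is D-F (1); add D.
Step 7: cheapest edge leaving the tree is G-I (6); add I.
Step 8: cheapest edge leaving the tree is E-H (8); add H.
The 5th edge added is F-G.

F-G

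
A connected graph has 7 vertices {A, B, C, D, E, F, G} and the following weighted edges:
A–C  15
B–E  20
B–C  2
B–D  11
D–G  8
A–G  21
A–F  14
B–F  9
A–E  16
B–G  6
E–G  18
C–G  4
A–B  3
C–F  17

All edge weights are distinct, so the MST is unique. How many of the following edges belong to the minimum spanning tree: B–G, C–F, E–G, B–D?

Kruskal: consider edges lightest-first.
B–C (2): add — endpoints in different components.
A–B (3): add — endpoints in different components.
C–G (4): add — endpoints in different components.
B–G (6): skip — B and G already connected.
D–G (8): add — endpoints in different components.
B–F (9): add — endpoints in different components.
B–D (11): skip — B and D already connected.
A–F (14): skip — A and F already connected.
A–C (15): skip — A and C already connected.
A–E (16): add — endpoints in different components.
MST edge set: {B–C, A–B, C–G, D–G, B–F, A–E}.
Of the listed edges, {} are in the MST → 0.

0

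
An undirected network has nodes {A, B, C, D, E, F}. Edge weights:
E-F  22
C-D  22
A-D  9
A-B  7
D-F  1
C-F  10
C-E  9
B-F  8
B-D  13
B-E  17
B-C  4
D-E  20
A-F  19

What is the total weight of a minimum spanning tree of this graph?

29

Grow the tree from F using Prim:
Step 1: frontier [D-F 1, B-F 8, C-F 10, A-F 19, E-F 22] → take D-F (1); add D.
Step 2: frontier [A-D 9, B-D 13, D-E 20, C-D 22, B-F 8, C-F 10, A-F 19, E-F 22] → take B-F (8); add B.
Step 3: frontier [B-C 4, A-B 7, B-E 17, A-D 9, D-E 20, C-D 22, C-F 10, A-F 19, E-F 22] → take B-C (4); add C.
Step 4: frontier [A-B 7, B-E 17, C-E 9, A-D 9, D-E 20, A-F 19, E-F 22] → take A-B (7); add A.
Step 5: frontier [B-E 17, C-E 9, D-E 20, E-F 22] → take C-E (9); add E.
MST edges: D-F, B-F, B-C, A-B, C-E; total weight 1+8+4+7+9 = 29.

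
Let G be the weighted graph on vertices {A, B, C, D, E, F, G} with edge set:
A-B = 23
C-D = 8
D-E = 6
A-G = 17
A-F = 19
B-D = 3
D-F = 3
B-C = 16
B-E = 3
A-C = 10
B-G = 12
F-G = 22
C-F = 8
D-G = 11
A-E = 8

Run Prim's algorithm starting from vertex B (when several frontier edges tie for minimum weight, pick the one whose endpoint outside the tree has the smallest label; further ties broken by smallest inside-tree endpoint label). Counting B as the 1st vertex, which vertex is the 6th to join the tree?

Grow the tree from B using Prim:
Step 1: cheapest edge leaving the tree is B-D (3); add D.
Step 2: cheapest edge leaving the tree is B-E (3); add E.
Step 3: cheapest edge leaving the tree is D-F (3); add F.
Step 4: cheapest edge leaving the tree is A-E (8); add A.
Step 5: cheapest edge leaving the tree is C-D (8); add C.
Step 6: cheapest edge leaving the tree is D-G (11); add G.
Vertex order: B, D, E, F, A, C, G. The 6th vertex is C.

C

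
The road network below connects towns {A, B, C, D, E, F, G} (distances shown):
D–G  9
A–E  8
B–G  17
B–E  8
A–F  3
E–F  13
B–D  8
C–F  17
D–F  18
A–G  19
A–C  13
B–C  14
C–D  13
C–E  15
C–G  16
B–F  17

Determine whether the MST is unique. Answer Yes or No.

No

Sort edges by weight, then run Kruskal:
A–F (3): add. Components now {A,F} {B} {C} {D} {E} {G}
A–E (8): add. Components now {A,E,F} {B} {C} {D} {G}
B–D (8): add. Components now {A,E,F} {B,D} {C} {G}
B–E (8): add. Components now {A,B,D,E,F} {C} {G}
D–G (9): add. Components now {A,B,D,E,F,G} {C}
A–C (13): add. Components now {A,B,C,D,E,F,G}
Non-tree edge C–D has weight 13, equal to the heaviest edge on its tree cycle — swapping gives another MST of the same weight. Not unique.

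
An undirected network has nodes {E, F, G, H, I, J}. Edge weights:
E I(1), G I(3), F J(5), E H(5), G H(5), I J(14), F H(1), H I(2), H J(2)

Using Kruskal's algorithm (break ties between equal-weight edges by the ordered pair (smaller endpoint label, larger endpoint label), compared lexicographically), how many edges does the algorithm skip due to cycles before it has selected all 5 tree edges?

0

Kruskal: consider edges lightest-first.
E I (1): add. Components now {E,I} {F} {G} {H} {J}
F H (1): add. Components now {E,I} {F,H} {G} {J}
H I (2): add. Components now {E,F,H,I} {G} {J}
H J (2): add. Components now {E,F,H,I,J} {G}
G I (3): add. Components now {E,F,G,H,I,J}
Edges rejected before the tree was complete: 0.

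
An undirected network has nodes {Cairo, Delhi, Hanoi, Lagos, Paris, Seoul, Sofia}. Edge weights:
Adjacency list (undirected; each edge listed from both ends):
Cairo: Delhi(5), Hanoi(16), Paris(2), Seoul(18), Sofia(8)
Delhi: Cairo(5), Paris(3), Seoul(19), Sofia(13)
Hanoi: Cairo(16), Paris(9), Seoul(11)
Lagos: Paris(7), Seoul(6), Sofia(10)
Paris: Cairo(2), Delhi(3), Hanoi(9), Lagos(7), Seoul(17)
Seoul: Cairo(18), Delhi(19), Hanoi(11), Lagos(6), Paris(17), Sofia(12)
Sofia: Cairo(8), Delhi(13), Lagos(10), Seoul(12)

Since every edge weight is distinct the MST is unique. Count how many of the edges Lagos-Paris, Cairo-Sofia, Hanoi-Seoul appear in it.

Kruskal's algorithm — process edges by increasing weight (ties by edge label):
Cairo-Paris (2): add — endpoints in different components.
Delhi-Paris (3): add — endpoints in different components.
Cairo-Delhi (5): skip — Cairo and Delhi already connected.
Lagos-Seoul (6): add — endpoints in different components.
Lagos-Paris (7): add — endpoints in different components.
Cairo-Sofia (8): add — endpoints in different components.
Hanoi-Paris (9): add — endpoints in different components.
MST edge set: {Cairo-Paris, Delhi-Paris, Lagos-Seoul, Lagos-Paris, Cairo-Sofia, Hanoi-Paris}.
Of the listed edges, {Lagos-Paris, Cairo-Sofia} are in the MST → 2.

2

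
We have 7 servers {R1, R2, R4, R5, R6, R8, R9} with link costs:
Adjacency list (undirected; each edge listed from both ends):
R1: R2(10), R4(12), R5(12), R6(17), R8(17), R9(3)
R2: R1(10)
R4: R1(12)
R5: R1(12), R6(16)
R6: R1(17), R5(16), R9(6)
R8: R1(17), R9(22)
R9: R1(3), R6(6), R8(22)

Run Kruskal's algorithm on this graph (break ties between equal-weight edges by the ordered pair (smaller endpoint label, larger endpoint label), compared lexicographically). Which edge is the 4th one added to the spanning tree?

Kruskal: consider edges lightest-first.
R1-R9 (3): add — endpoints in different components.
R6-R9 (6): add — endpoints in different components.
R1-R2 (10): add — endpoints in different components.
R1-R4 (12): add — endpoints in different components.
R1-R5 (12): add — endpoints in different components.
R5-R6 (16): skip — R6 and R5 already connected.
R1-R6 (17): skip — R6 and R1 already connected.
R1-R8 (17): add — endpoints in different components.
The 4th edge added is R1-R4.

R1-R4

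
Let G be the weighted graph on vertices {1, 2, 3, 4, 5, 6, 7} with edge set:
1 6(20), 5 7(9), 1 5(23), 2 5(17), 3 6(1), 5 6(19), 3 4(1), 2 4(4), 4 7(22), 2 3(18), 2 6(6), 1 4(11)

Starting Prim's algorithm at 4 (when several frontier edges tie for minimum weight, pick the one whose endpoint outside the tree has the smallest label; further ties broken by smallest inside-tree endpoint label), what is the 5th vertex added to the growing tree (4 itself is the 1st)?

1

Prim, starting at 4.
Step 1: frontier [3 4 1, 2 4 4, 1 4 11, 4 7 22] → take 3 4 (1); add 3.
Step 2: frontier [3 6 1, 2 3 18, 2 4 4, 1 4 11, 4 7 22] → take 3 6 (1); add 6.
Step 3: frontier [2 3 18, 2 4 4, 1 4 11, 4 7 22, 2 6 6, 5 6 19, 1 6 20] → take 2 4 (4); add 2.
Step 4: frontier [2 5 17, 1 4 11, 4 7 22, 5 6 19, 1 6 20] → take 1 4 (11); add 1.
Step 5: frontier [1 5 23, 2 5 17, 4 7 22, 5 6 19] → take 2 5 (17); add 5.
Step 6: frontier [4 7 22, 5 7 9] → take 5 7 (9); add 7.
Vertex order: 4, 3, 6, 2, 1, 5, 7. The 5th vertex is 1.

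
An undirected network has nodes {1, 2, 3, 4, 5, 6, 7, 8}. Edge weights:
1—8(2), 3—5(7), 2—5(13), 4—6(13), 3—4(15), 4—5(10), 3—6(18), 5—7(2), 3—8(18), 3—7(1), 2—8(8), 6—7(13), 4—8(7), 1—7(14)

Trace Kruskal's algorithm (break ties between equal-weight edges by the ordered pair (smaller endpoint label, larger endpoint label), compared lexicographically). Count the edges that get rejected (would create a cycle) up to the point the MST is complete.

Sort edges by weight, then run Kruskal:
3—7 (1): add — endpoints in different components.
1—8 (2): add — endpoints in different components.
5—7 (2): add — endpoints in different components.
3—5 (7): skip — 3 and 5 already connected.
4—8 (7): add — endpoints in different components.
2—8 (8): add — endpoints in different components.
4—5 (10): add — endpoints in different components.
2—5 (13): skip — 2 and 5 already connected.
4—6 (13): add — endpoints in different components.
Edges rejected before the tree was complete: 2.

2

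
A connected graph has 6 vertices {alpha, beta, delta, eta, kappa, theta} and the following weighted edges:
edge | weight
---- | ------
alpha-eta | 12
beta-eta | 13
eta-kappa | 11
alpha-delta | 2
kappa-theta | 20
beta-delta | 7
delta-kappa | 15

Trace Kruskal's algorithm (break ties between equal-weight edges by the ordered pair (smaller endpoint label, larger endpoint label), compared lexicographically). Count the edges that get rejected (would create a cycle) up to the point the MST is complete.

Sort edges by weight, then run Kruskal:
alpha-delta (2): add — endpoints in different components.
beta-delta (7): add — endpoints in different components.
eta-kappa (11): add — endpoints in different components.
alpha-eta (12): add — endpoints in different components.
beta-eta (13): skip — beta and eta already connected.
delta-kappa (15): skip — delta and kappa already connected.
kappa-theta (20): add — endpoints in different components.
Edges rejected before the tree was complete: 2.

2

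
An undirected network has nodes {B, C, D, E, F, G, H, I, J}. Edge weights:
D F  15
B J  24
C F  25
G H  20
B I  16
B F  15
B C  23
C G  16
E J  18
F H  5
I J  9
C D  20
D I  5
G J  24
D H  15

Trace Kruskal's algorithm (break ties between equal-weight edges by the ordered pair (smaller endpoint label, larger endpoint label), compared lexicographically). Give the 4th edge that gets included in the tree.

Sort edges by weight, then run Kruskal:
D I (5): add — endpoints in different components.
F H (5): add — endpoints in different components.
I J (9): add — endpoints in different components.
B F (15): add — endpoints in different components.
D F (15): add — endpoints in different components.
D H (15): skip — D and H already connected.
B I (16): skip — B and I already connected.
C G (16): add — endpoints in different components.
E J (18): add — endpoints in different components.
C D (20): add — endpoints in different components.
The 4th edge added is B F.

B-F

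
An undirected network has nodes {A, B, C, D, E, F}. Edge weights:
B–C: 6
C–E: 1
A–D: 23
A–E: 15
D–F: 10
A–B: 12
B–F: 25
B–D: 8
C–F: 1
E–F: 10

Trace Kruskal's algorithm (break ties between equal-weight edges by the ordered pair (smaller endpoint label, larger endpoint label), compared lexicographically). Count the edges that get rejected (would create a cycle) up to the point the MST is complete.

Sort edges by weight, then run Kruskal:
C–E (1): add — endpoints in different components.
C–F (1): add — endpoints in different components.
B–C (6): add — endpoints in different components.
B–D (8): add — endpoints in different components.
D–F (10): skip — D and F already connected.
E–F (10): skip — E and F already connected.
A–B (12): add — endpoints in different components.
Edges rejected before the tree was complete: 2.

2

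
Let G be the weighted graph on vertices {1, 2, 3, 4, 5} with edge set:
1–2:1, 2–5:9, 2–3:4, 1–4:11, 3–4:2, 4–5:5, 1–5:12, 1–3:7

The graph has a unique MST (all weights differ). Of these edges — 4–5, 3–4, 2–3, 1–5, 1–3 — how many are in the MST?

Kruskal: consider edges lightest-first.
1–2 (1): add — endpoints in different components.
3–4 (2): add — endpoints in different components.
2–3 (4): add — endpoints in different components.
4–5 (5): add — endpoints in different components.
MST edge set: {1–2, 3–4, 2–3, 4–5}.
Of the listed edges, {4–5, 3–4, 2–3} are in the MST → 3.

3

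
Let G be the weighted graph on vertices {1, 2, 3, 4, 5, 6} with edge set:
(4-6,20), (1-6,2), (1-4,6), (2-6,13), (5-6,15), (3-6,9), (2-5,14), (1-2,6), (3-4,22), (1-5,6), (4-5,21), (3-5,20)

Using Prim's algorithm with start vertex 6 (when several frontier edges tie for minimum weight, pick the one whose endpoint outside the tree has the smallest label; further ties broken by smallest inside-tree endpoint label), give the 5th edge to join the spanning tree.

Prim, starting at 6.
Step 1: frontier [1-6 2, 3-6 9, 2-6 13, 5-6 15, 4-6 20] → take 1-6 (2); add 1.
Step 2: frontier [1-2 6, 1-4 6, 1-5 6, 3-6 9, 2-6 13, 5-6 15, 4-6 20] → take 1-2 (6); add 2.
Step 3: frontier [1-4 6, 1-5 6, 2-5 14, 3-6 9, 5-6 15, 4-6 20] → take 1-4 (6); add 4.
Step 4: frontier [1-5 6, 2-5 14, 4-5 21, 3-4 22, 3-6 9, 5-6 15] → take 1-5 (6); add 5.
Step 5: frontier [3-4 22, 3-5 20, 3-6 9] → take 3-6 (9); add 3.
The 5th edge added is 3-6.

3-6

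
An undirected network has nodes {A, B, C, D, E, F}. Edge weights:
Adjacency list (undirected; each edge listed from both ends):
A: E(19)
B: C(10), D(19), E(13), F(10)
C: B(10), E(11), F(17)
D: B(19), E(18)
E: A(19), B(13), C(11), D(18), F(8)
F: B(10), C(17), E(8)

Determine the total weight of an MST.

65

Kruskal: consider edges lightest-first.
E—F (8): add — endpoints in different components.
B—C (10): add — endpoints in different components.
B—F (10): add — endpoints in different components.
C—E (11): skip — C and E already connected.
B—E (13): skip — B and E already connected.
C—F (17): skip — C and F already connected.
D—E (18): add — endpoints in different components.
A—E (19): add — endpoints in different components.
MST edges: E—F, B—C, B—F, D—E, A—E; total weight 8+10+10+18+19 = 65.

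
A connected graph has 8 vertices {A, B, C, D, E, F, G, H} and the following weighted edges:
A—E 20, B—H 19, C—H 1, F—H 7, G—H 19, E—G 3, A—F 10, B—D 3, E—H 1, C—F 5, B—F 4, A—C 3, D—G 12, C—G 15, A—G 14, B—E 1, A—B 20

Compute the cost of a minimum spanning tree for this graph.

Kruskal: consider edges lightest-first.
B—E (1): add — endpoints in different components.
C—H (1): add — endpoints in different components.
E—H (1): add — endpoints in different components.
A—C (3): add — endpoints in different components.
B—D (3): add — endpoints in different components.
E—G (3): add — endpoints in different components.
B—F (4): add — endpoints in different components.
MST edges: B—E, C—H, E—H, A—C, B—D, E—G, B—F; total weight 1+1+1+3+3+3+4 = 16.

16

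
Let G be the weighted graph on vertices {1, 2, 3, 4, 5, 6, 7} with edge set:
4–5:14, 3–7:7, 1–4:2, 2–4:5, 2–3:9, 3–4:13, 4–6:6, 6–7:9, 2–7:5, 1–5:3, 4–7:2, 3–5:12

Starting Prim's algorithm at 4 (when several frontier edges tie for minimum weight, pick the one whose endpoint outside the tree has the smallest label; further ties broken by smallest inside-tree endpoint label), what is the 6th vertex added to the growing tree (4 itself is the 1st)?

6

Prim, starting at 4.
Step 1: cheapest edge leaving the tree is 1–4 (2); add 1.
Step 2: cheapest edge leaving the tree is 4–7 (2); add 7.
Step 3: cheapest edge leaving the tree is 1–5 (3); add 5.
Step 4: cheapest edge leaving the tree is 2–4 (5); add 2.
Step 5: cheapest edge leaving the tree is 4–6 (6); add 6.
Step 6: cheapest edge leaving the tree is 3–7 (7); add 3.
Vertex order: 4, 1, 7, 5, 2, 6, 3. The 6th vertex is 6.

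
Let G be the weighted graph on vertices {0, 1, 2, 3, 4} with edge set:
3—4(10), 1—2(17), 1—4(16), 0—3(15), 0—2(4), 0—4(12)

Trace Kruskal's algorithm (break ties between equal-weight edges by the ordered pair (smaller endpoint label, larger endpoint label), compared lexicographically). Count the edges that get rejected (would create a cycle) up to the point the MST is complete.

1

Kruskal: consider edges lightest-first.
0—2 (4): add. Components now {0,2} {1} {3} {4}
3—4 (10): add. Components now {0,2} {1} {3,4}
0—4 (12): add. Components now {0,2,3,4} {1}
0—3 (15): skip — 0 and 3 already connected.
1—4 (16): add. Components now {0,1,2,3,4}
Edges rejected before the tree was complete: 1.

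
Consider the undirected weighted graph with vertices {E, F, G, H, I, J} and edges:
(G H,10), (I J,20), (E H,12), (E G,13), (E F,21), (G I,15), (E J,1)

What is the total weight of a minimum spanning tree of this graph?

59

Prim's algorithm from F:
Step 1: cheapest edge leaving the tree is E F (21); add E.
Step 2: cheapest edge leaving the tree is E J (1); add J.
Step 3: cheapest edge leaving the tree is E H (12); add H.
Step 4: cheapest edge leaving the tree is G H (10); add G.
Step 5: cheapest edge leaving the tree is G I (15); add I.
MST edges: E F, E J, E H, G H, G I; total weight 21+1+12+10+15 = 59.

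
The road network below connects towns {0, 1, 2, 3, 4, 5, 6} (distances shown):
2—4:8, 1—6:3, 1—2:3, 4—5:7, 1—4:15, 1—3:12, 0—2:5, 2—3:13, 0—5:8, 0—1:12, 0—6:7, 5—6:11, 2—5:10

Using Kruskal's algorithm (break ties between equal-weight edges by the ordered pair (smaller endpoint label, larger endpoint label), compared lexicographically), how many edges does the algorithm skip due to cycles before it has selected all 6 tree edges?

5

Kruskal's algorithm — process edges by increasing weight (ties by edge label):
1—2 (3): add. Components now {0} {1,2} {3} {4} {5} {6}
1—6 (3): add. Components now {0} {1,2,6} {3} {4} {5}
0—2 (5): add. Components now {0,1,2,6} {3} {4} {5}
0—6 (7): skip — 0 and 6 already connected.
4—5 (7): add. Components now {0,1,2,6} {3} {4,5}
0—5 (8): add. Components now {0,1,2,4,5,6} {3}
2—4 (8): skip — 2 and 4 already connected.
2—5 (10): skip — 2 and 5 already connected.
5—6 (11): skip — 5 and 6 already connected.
0—1 (12): skip — 0 and 1 already connected.
1—3 (12): add. Components now {0,1,2,3,4,5,6}
Edges rejected before the tree was complete: 5.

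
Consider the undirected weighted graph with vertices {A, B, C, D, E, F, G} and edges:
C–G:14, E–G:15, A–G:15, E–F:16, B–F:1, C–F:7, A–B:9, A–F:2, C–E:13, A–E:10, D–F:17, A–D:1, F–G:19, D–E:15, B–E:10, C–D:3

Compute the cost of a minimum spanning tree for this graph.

Grow the tree from G using Prim:
Step 1: cheapest edge leaving the tree is C–G (14); add C.
Step 2: cheapest edge leaving the tree is C–D (3); add D.
Step 3: cheapest edge leaving the tree is A–D (1); add A.
Step 4: cheapest edge leaving the tree is A–F (2); add F.
Step 5: cheapest edge leaving the tree is B–F (1); add B.
Step 6: cheapest edge leaving the tree is A–E (10); add E.
MST edges: C–G, C–D, A–D, A–F, B–F, A–E; total weight 14+3+1+2+1+10 = 31.

31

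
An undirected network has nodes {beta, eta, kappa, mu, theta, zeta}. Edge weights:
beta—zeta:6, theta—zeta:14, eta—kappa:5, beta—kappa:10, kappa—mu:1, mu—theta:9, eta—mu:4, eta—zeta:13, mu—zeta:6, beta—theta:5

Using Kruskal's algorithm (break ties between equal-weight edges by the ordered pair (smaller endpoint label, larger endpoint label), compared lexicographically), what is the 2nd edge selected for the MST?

eta-mu

Sort edges by weight, then run Kruskal:
kappa—mu (1): add — endpoints in different components.
eta—mu (4): add — endpoints in different components.
beta—theta (5): add — endpoints in different components.
eta—kappa (5): skip — eta and kappa already connected.
beta—zeta (6): add — endpoints in different components.
mu—zeta (6): add — endpoints in different components.
The 2nd edge added is eta—mu.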